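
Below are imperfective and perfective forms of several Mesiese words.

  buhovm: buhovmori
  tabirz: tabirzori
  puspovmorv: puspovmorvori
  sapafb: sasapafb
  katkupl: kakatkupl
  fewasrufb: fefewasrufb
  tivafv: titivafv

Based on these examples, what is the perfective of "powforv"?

powforvori

puspovmorv and tivafv both end in -v yet inflect differently (puspovmorvori, titivafv), so the final letter is not what conditions the rule; the second-to-last letter is.
"powforv" has second-to-last letter 'r'. The stems whose second-to-last letter is 'r' (tabirz → tabirzori, puspovmorv → puspovmorvori) add -ori.
The other pattern: stems whose second-to-last letter is 'f' or 'p' repeat the first consonant+vowel as a prefix.
So powforv → powforvori.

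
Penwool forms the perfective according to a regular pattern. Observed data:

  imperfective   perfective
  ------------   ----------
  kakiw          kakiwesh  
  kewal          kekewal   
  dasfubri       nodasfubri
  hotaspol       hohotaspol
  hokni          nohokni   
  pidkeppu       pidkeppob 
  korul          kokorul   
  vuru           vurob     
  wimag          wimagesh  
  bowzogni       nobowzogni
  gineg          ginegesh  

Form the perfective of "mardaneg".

mardanegesh

"mardaneg" ends in -g. The stems ending in -g (gineg → ginegesh, wimag → wimagesh) add -esh.
So mardaneg → mardanegesh.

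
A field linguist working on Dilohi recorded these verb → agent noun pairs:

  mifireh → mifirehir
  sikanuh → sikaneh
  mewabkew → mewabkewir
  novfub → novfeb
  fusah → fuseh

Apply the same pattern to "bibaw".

bibew

"bibaw" has last vowel 'a'. The one such stem in the data (fusah → fuseh) changes the last vowel to 'e' (as do sikanuh, novfub), so the same rule applies.
So bibaw → bibew.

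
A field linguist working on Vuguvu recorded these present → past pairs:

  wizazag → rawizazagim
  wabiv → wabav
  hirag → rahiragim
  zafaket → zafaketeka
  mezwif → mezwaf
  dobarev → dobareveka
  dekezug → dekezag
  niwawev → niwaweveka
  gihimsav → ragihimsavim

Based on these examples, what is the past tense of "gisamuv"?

gisamav

"gisamuv" has last vowel 'u'. The one such stem in the data (dekezug → dekezag) changes the last vowel to 'a' (as do wabiv, mezwif), so the same rule applies.
So gisamuv → gisamav.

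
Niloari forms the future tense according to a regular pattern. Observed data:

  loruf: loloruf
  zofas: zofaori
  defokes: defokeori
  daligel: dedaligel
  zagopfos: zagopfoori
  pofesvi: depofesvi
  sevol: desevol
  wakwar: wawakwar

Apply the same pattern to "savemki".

sevol and zagopfos both have last vowel 'o' yet inflect differently (desevol, zagopfoori), so the last vowel is not what conditions the rule; the final letter is.
"savemki" ends in -i. The one such stem in the data (pofesvi → depofesvi) adds the prefix de-, so the same rule applies.
So savemki → desavemki.

desavemki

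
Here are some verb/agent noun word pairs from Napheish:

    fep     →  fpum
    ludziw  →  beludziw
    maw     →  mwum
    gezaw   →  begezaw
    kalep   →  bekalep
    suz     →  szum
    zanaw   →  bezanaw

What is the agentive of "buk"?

bkum

maw and zanaw both end in -w yet inflect differently (mwum, bezanaw), so the final letter is not what conditions the rule; the number of vowels is.
"buk" has 1 vowel. The stems with 1 vowel (fep → fpum, suz → szum, maw → mwum) delete the last vowel and add -um.
The other pattern: stems with 2 vowels add the prefix be-.
So buk → bkum.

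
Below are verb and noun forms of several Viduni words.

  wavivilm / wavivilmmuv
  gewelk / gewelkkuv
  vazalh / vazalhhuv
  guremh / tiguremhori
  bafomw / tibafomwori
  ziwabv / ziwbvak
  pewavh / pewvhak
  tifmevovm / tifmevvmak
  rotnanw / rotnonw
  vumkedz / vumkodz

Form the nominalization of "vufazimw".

vazalh and guremh both end in -h yet inflect differently (vazalhhuv, tiguremhori), so the final letter is not what conditions the rule; the second-to-last letter is.
"vufazimw" has second-to-last letter 'm'. The stems whose second-to-last letter is 'm' (guremh → tiguremhori, bafomw → tibafomwori) add ti- … -ori around the stem.
So vufazimw → tivufazimwori.

tivufazimwori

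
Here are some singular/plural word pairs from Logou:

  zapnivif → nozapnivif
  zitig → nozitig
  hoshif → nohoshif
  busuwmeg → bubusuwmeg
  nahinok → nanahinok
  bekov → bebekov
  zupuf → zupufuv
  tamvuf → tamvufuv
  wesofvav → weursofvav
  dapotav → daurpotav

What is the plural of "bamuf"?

"bamuf" has last vowel 'u'. The stems whose last vowel is 'u' (zupuf → zupufuv, tamvuf → tamvufuv) add -uv.
So bamuf → bamufuv.

bamufuv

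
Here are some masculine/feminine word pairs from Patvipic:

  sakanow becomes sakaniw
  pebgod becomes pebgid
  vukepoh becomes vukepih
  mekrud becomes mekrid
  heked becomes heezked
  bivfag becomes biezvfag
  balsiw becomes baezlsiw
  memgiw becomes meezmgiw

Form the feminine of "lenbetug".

pebgod and heked both end in -d yet inflect differently (pebgid, heezked), so the final letter is not what conditions the rule; the last vowel is.
"lenbetug" has last vowel 'u'. The one such stem in the data (mekrud → mekrid) changes the last vowel to 'i' (as do sakanow, pebgod), so the same rule applies.
The other pattern: stems whose last vowel is 'a', 'e' or 'i' insert -ez- after the first vowel.
So lenbetug → lenbetig.

lenbetig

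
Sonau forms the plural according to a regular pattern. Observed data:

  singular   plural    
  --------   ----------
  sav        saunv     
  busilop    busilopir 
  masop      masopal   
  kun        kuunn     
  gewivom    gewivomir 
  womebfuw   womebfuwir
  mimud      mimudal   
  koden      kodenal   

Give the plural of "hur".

"hur" has 1 vowel. The stems with 1 vowel (kun → kuunn, sav → saunv) insert -un- after the first vowel.
The other patterns: stems with 2 vowels add -al; stems with 3 vowels add -ir.
So hur → huunr.

huunr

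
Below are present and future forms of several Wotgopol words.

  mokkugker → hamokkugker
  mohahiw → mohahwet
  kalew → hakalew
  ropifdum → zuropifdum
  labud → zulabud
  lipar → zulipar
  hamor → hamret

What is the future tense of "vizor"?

vizret

"vizor" has last vowel 'o'. The one such stem in the data (hamor → hamret) deletes the last vowel and adds -et (as does mohahiw), so the same rule applies.
The other patterns: stems whose last vowel is 'a' or 'u' add the prefix zu-; stems whose last vowel is 'e' add the prefix ha-.
So vizor → vizret.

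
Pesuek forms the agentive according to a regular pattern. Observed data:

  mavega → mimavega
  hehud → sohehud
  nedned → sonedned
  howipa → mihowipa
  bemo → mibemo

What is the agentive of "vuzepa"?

howipa and hehud both begin with h- yet inflect differently (mihowipa, sohehud), so the first letter is not what conditions the rule; whether the stem ends in a vowel or a consonant is.
"vuzepa" ends in a vowel. The stems ending in a vowel (bemo → mibemo, mavega → mimavega, howipa → mihowipa) add the prefix mi-.
So vuzepa → mivuzepa.

mivuzepa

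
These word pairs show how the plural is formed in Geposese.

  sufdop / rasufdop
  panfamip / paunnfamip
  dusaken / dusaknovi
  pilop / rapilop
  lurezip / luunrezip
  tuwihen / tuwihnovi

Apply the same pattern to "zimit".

pilop and panfamip both end in -p yet inflect differently (rapilop, paunnfamip), so the final letter is not what conditions the rule; the last vowel is.
"zimit" has last vowel 'i'. The stems whose last vowel is 'i' (panfamip → paunnfamip, lurezip → luunrezip) insert -un- after the first vowel.
So zimit → ziunmit.

ziunmit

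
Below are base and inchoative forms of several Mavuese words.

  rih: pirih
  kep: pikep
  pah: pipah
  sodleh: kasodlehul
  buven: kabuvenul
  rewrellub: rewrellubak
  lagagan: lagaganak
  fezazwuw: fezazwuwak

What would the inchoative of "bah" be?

"bah" has 1 vowel. The stems with 1 vowel (rih → pirih, kep → pikep, pah → pipah) add the prefix pi-.
So bah → pibah.

pibah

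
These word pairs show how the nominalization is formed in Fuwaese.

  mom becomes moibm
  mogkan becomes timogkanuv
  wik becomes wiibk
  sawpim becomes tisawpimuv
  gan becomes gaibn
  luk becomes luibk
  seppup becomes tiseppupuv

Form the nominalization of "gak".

gaibk

"gak" has 1 vowel. The stems with 1 vowel (gan → gaibn, mom → moibm, wik → wiibk) insert -ib- after the first vowel.
The other pattern: stems with 2 vowels add ti- … -uv around the stem.
So gak → gaibk.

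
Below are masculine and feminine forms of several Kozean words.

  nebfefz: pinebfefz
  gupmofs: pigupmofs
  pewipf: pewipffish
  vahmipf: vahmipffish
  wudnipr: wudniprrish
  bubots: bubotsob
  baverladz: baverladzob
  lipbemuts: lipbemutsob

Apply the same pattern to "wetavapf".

gupmofs and bubots both end in -s yet inflect differently (pigupmofs, bubotsob), so the final letter is not what conditions the rule; the second-to-last letter is.
"wetavapf" has second-to-last letter 'p'. The stems whose second-to-last letter is 'p' (pewipf → pewipffish, vahmipf → vahmipffish, wudnipr → wudniprrish) double the final consonant and add -ish.
So wetavapf → wetavapffish.

wetavapffish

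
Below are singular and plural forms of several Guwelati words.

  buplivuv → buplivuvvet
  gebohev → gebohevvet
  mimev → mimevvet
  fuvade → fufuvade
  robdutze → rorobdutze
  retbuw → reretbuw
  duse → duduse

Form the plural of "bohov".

bohovvet

"bohov" ends in -v. The stems ending in -v (buplivuv → buplivuvvet, gebohev → gebohevvet, mimev → mimevvet) double the final consonant and add -et.
The other pattern: stems ending in -e or -w repeat the first consonant+vowel as a prefix.
So bohov → bohovvet.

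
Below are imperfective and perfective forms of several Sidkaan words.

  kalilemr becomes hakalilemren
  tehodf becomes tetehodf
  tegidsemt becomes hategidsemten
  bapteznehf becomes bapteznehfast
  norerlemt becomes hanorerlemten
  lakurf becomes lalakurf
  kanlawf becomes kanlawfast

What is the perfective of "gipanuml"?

bapteznehf and lakurf both end in -f yet inflect differently (bapteznehfast, lalakurf), so the final letter is not what conditions the rule; the second-to-last letter is.
"gipanuml" has second-to-last letter 'm'. The stems whose second-to-last letter is 'm' (kalilemr → hakalilemren, norerlemt → hanorerlemten, tegidsemt → hategidsemten) add ha- … -en around the stem.
The other patterns: stems whose second-to-last letter is 'h' or 'w' add -ast; stems whose second-to-last letter is 'd' or 'r' repeat the first consonant+vowel as a prefix.
So gipanuml → hagipanumlen.

hagipanumlen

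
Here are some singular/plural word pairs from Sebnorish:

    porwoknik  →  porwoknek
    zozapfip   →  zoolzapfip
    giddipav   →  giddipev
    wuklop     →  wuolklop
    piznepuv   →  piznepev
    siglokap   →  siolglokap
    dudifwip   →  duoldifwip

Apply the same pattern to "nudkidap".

nuoldkidap

siglokap and giddipav both have last vowel 'a' yet inflect differently (siolglokap, giddipev), so the last vowel is not what conditions the rule; the final letter is.
"nudkidap" ends in -p. The stems ending in -p (dudifwip → duoldifwip, siglokap → siolglokap, wuklop → wuolklop) insert -ol- after the first vowel.
The other pattern: stems ending in -k or -v change the last vowel to 'e'.
So nudkidap → nuoldkidap.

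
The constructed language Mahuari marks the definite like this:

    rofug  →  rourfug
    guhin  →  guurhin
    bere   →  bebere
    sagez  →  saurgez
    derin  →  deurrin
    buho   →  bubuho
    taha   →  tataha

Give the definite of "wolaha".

wowolaha

"wolaha" ends in a vowel. The stems ending in a vowel (buho → bubuho, taha → tataha, bere → bebere) repeat the first consonant+vowel as a prefix.
The other pattern: stems ending in a consonant insert -ur- after the first vowel.
So wolaha → wowolaha.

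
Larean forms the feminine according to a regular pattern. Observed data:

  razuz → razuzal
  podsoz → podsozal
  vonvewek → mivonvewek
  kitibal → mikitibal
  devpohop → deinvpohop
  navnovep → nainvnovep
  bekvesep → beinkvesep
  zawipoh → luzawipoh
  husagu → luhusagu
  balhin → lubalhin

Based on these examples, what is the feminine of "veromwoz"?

"veromwoz" ends in -z. The stems ending in -z (razuz → razuzal, podsoz → podsozal) add -al.
So veromwoz → veromwozal.

veromwozal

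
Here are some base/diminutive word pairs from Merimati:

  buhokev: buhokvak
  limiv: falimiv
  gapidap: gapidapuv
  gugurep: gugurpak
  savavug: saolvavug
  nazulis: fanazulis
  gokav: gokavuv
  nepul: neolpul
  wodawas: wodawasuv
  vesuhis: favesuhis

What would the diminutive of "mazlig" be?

famazlig

"mazlig" has last vowel 'i'. The stems whose last vowel is 'i' (nazulis → fanazulis, vesuhis → favesuhis, limiv → falimiv) add the prefix fa-.
The other patterns: stems whose last vowel is 'a' add -uv; stems whose last vowel is 'u' insert -ol- after the first vowel; stems whose last vowel is 'e' delete the last vowel and add -ak.
So mazlig → famazlig.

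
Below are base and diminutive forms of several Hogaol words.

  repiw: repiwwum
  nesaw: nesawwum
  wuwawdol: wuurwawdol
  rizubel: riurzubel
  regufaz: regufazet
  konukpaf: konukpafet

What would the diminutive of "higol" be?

hiurgol

nesaw and regufaz both have last vowel 'a' yet inflect differently (nesawwum, regufazet), so the last vowel is not what conditions the rule; the final letter is.
"higol" ends in -l. The stems ending in -l (wuwawdol → wuurwawdol, rizubel → riurzubel) insert -ur- after the first vowel.
So higol → hiurgol.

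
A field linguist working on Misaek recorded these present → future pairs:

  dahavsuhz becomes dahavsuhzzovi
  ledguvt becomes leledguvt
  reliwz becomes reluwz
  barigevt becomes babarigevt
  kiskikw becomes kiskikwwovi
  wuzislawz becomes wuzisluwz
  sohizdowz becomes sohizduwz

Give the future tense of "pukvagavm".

pupukvagavm

wuzislawz and dahavsuhz both end in -z yet inflect differently (wuzisluwz, dahavsuhzzovi), so the final letter is not what conditions the rule; the second-to-last letter is.
"pukvagavm" has second-to-last letter 'v'. The stems whose second-to-last letter is 'v' (ledguvt → leledguvt, barigevt → babarigevt) repeat the first consonant+vowel as a prefix.
The other patterns: stems whose second-to-last letter is 'w' change the last vowel to 'u'; stems whose second-to-last letter is 'h' or 'k' double the final consonant and add -ovi.
So pukvagavm → pupukvagavm.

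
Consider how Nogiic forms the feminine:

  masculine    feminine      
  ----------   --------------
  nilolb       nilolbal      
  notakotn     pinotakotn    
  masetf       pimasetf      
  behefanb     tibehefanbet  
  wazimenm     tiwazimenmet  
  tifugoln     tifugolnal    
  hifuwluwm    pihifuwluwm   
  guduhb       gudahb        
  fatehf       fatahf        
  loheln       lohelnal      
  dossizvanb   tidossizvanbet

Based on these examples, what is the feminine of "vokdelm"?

vokdelmal

notakotn and tifugoln both end in -n yet inflect differently (pinotakotn, tifugolnal), so the final letter is not what conditions the rule; the second-to-last letter is.
"vokdelm" has second-to-last letter 'l'. The stems whose second-to-last letter is 'l' (tifugoln → tifugolnal, loheln → lohelnal, nilolb → nilolbal) add -al.
The other patterns: stems whose second-to-last letter is 't' or 'w' add the prefix pi-; stems whose second-to-last letter is 'h' change the last vowel to 'a'; stems whose second-to-last letter is 'n' add ti- … -et around the stem.
So vokdelm → vokdelmal.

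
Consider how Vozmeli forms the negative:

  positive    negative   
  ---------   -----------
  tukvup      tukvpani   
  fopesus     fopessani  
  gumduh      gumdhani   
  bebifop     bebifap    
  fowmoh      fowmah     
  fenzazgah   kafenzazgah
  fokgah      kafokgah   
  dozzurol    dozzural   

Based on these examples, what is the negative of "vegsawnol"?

vegsawnal

fokgah and gumduh both end in -h yet inflect differently (kafokgah, gumdhani), so the final letter is not what conditions the rule; the last vowel is.
"vegsawnol" has last vowel 'o'. The stems whose last vowel is 'o' (fowmoh → fowmah, dozzurol → dozzural, bebifop → bebifap) change the last vowel to 'a'.
So vegsawnol → vegsawnal.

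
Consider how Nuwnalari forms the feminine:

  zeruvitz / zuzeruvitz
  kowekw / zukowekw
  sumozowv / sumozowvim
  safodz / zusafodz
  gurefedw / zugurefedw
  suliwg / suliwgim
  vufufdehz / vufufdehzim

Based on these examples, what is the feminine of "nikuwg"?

nikuwgim

vufufdehz and safodz both end in -z yet inflect differently (vufufdehzim, zusafodz), so the final letter is not what conditions the rule; the second-to-last letter is.
"nikuwg" has second-to-last letter 'w'. The stems whose second-to-last letter is 'w' (sumozowv → sumozowvim, suliwg → suliwgim) add -im.
The other pattern: stems whose second-to-last letter is 'd', 'k' or 't' add the prefix zu-.
So nikuwg → nikuwgim.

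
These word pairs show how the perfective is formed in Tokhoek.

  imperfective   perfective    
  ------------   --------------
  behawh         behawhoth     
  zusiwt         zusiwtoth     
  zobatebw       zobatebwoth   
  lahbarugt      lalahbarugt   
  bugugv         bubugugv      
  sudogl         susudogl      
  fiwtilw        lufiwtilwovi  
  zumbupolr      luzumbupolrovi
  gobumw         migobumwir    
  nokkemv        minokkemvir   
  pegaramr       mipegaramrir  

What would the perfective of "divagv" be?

didivagv

zusiwt and lahbarugt both end in -t yet inflect differently (zusiwtoth, lalahbarugt), so the final letter is not what conditions the rule; the second-to-last letter is.
"divagv" has second-to-last letter 'g'. The stems whose second-to-last letter is 'g' (lahbarugt → lalahbarugt, bugugv → bubugugv, sudogl → susudogl) repeat the first consonant+vowel as a prefix.
So divagv → didivagv.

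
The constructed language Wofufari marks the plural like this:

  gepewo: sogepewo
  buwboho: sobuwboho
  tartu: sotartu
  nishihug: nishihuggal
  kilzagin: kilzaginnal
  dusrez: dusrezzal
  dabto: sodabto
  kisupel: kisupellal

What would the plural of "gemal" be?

nishihug and tartu both have last vowel 'u' yet inflect differently (nishihuggal, sotartu), so the last vowel is not what conditions the rule; whether the stem ends in a vowel or a consonant is.
"gemal" ends in a consonant. The stems ending in a consonant (kilzagin → kilzaginnal, dusrez → dusrezzal, nishihug → nishihuggal) double the final consonant and add -al.
So gemal → gemallal.

gemallal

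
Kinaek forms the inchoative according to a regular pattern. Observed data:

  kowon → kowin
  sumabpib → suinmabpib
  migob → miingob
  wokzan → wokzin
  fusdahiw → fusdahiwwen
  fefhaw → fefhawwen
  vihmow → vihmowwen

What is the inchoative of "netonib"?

neintonib

kowon and vihmow both have last vowel 'o' yet inflect differently (kowin, vihmowwen), so the last vowel is not what conditions the rule; the final letter is.
"netonib" ends in -b. The stems ending in -b (migob → miingob, sumabpib → suinmabpib) insert -in- after the first vowel.
So netonib → neintonib.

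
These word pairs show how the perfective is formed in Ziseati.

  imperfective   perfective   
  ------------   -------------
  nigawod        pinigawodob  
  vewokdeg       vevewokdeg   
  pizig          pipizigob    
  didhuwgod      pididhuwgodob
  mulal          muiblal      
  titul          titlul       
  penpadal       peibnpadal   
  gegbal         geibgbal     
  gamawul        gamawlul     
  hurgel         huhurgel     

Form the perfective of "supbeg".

gegbal and hurgel both end in -l yet inflect differently (geibgbal, huhurgel), so the final letter is not what conditions the rule; the last vowel is.
"supbeg" has last vowel 'e'. The stems whose last vowel is 'e' (vewokdeg → vevewokdeg, hurgel → huhurgel) repeat the first consonant+vowel as a prefix.
The other patterns: stems whose last vowel is 'a' insert -ib- after the first vowel; stems whose last vowel is 'u' delete the last vowel and add -ul; stems whose last vowel is 'i' or 'o' add pi- … -ob around the stem.
So supbeg → susupbeg.

susupbeg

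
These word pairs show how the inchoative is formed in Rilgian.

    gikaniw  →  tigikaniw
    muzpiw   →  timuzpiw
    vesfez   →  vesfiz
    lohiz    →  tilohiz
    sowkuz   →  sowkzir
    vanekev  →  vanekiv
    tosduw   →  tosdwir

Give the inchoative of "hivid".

tihivid

lohiz and sowkuz both end in -z yet inflect differently (tilohiz, sowkzir), so the final letter is not what conditions the rule; the last vowel is.
"hivid" has last vowel 'i'. The stems whose last vowel is 'i' (gikaniw → tigikaniw, lohiz → tilohiz, muzpiw → timuzpiw) add the prefix ti-.
The other patterns: stems whose last vowel is 'u' delete the last vowel and add -ir; stems whose last vowel is 'e' change the last vowel to 'i'.
So hivid → tihivid.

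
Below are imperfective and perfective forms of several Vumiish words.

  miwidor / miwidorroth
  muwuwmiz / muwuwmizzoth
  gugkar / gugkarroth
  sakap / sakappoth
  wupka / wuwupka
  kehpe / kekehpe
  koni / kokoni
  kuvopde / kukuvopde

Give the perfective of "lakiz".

"lakiz" ends in a consonant. The stems ending in a consonant (miwidor → miwidorroth, muwuwmiz → muwuwmizzoth, gugkar → gugkarroth) double the final consonant and add -oth.
So lakiz → lakizzoth.

lakizzoth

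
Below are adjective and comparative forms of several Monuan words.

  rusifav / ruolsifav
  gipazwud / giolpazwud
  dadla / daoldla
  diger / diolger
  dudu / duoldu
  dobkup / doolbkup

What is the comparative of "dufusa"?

duolfusa

Every pair shown (rusifav → ruolsifav, gipazwud → giolpazwud, dadla → daoldla, …) follows the same rule: insert -ol- after the first vowel.
So dufusa → duolfusa.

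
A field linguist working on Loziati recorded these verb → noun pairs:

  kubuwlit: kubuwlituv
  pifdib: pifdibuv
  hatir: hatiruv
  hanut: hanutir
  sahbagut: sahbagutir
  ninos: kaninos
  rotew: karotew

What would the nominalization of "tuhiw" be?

tuhiwuv

kubuwlit and hanut both end in -t yet inflect differently (kubuwlituv, hanutir), so the final letter is not what conditions the rule; the last vowel is.
"tuhiw" has last vowel 'i'. The stems whose last vowel is 'i' (kubuwlit → kubuwlituv, pifdib → pifdibuv, hatir → hatiruv) add -uv.
So tuhiw → tuhiwuv.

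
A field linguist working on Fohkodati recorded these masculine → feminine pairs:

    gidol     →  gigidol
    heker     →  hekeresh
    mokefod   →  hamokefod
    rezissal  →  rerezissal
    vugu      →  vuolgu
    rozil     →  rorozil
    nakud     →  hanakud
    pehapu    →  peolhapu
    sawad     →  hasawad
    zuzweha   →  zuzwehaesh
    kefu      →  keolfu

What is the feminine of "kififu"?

nakud and vugu both have last vowel 'u' yet inflect differently (hanakud, vuolgu), so the last vowel is not what conditions the rule; the final letter is.
"kififu" ends in -u. The stems ending in -u (vugu → vuolgu, pehapu → peolhapu, kefu → keolfu) insert -ol- after the first vowel.
The other patterns: stems ending in -d add the prefix ha-; stems ending in -l repeat the first consonant+vowel as a prefix; stems ending in -a or -r add -esh.
So kififu → kiolfifu.

kiolfifu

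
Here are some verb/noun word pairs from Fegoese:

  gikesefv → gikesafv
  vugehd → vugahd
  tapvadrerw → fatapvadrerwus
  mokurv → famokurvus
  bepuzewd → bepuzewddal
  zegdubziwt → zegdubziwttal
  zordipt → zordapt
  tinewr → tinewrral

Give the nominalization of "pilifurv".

"pilifurv" has second-to-last letter 'r'. The stems whose second-to-last letter is 'r' (tapvadrerw → fatapvadrerwus, mokurv → famokurvus) add fa- … -us around the stem.
The other patterns: stems whose second-to-last letter is 'w' double the final consonant and add -al; stems whose second-to-last letter is 'f', 'h' or 'p' change the last vowel to 'a'.
So pilifurv → fapilifurvus.

fapilifurvus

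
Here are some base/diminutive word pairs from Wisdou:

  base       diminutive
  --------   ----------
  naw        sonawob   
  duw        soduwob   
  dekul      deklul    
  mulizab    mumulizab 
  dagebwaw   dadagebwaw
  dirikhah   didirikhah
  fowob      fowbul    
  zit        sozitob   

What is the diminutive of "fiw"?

"fiw" has 1 vowel. The stems with 1 vowel (duw → soduwob, naw → sonawob, zit → sozitob) add so- … -ob around the stem.
So fiw → sofiwob.

sofiwob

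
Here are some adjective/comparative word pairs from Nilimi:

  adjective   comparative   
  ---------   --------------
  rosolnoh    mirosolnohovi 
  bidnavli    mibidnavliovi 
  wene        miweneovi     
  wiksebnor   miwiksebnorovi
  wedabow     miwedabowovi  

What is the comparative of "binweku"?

mibinwekuovi

Every pair shown (rosolnoh → mirosolnohovi, bidnavli → mibidnavliovi, wene → miweneovi, …) follows the same rule: add mi- … -ovi around the stem.
So binweku → mibinwekuovi.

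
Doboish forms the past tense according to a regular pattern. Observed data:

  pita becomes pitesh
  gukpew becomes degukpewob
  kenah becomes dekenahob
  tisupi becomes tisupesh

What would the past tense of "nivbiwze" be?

nivbiwzesh

kenah and pita both have last vowel 'a' yet inflect differently (dekenahob, pitesh), so the last vowel is not what conditions the rule; whether the stem ends in a vowel or a consonant is.
"nivbiwze" ends in a vowel. The stems ending in a vowel (pita → pitesh, tisupi → tisupesh) drop the final letter and add -esh.
So nivbiwze → nivbiwzesh.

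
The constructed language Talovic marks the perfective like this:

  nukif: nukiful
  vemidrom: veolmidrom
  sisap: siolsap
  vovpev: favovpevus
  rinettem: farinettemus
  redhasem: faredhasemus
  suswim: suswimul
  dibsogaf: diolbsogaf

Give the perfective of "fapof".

faolpof

"fapof" has last vowel 'o'. The one such stem in the data (vemidrom → veolmidrom) inserts -ol- after the first vowel (as do dibsogaf, sisap), so the same rule applies.
The other patterns: stems whose last vowel is 'e' add fa- … -us around the stem; stems whose last vowel is 'i' add -ul.
So fapof → faolpof.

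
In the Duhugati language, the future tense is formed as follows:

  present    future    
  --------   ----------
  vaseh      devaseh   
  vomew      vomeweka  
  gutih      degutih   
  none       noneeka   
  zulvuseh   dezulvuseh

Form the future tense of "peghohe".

peghoheeka

"peghohe" ends in -e. The one such stem in the data (none → noneeka) adds -eka, so the same rule applies.
The other pattern: stems ending in -h add the prefix de-.
So peghohe → peghoheeka.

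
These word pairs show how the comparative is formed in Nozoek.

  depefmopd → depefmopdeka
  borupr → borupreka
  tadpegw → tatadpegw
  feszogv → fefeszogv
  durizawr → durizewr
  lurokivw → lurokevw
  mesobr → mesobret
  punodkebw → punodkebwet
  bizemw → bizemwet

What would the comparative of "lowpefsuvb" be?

lowpefsevb

borupr and durizawr both end in -r yet inflect differently (borupreka, durizewr), so the final letter is not what conditions the rule; the second-to-last letter is.
"lowpefsuvb" has second-to-last letter 'v'. The one such stem in the data (lurokivw → lurokevw) changes the last vowel to 'e' (as does durizawr), so the same rule applies.
The other patterns: stems whose second-to-last letter is 'p' add -eka; stems whose second-to-last letter is 'g' repeat the first consonant+vowel as a prefix; stems whose second-to-last letter is 'b' or 'm' add -et.
So lowpefsuvb → lowpefsevb.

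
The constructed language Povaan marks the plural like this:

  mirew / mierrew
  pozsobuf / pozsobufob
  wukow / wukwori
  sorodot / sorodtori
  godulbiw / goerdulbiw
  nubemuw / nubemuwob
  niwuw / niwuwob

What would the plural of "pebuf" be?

pebufob

wukow and niwuw both end in -w yet inflect differently (wukwori, niwuwob), so the final letter is not what conditions the rule; the last vowel is.
"pebuf" has last vowel 'u'. The stems whose last vowel is 'u' (niwuw → niwuwob, pozsobuf → pozsobufob, nubemuw → nubemuwob) add -ob.
The other patterns: stems whose last vowel is 'o' delete the last vowel and add -ori; stems whose last vowel is 'e' or 'i' insert -er- after the first vowel.
So pebuf → pebufob.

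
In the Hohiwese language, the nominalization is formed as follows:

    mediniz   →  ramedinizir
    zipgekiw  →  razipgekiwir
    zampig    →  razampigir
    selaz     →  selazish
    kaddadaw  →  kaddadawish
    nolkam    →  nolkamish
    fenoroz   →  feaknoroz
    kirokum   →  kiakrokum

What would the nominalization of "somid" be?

rasomidir

mediniz and selaz both end in -z yet inflect differently (ramedinizir, selazish), so the final letter is not what conditions the rule; the last vowel is.
"somid" has last vowel 'i'. The stems whose last vowel is 'i' (mediniz → ramedinizir, zipgekiw → razipgekiwir, zampig → razampigir) add ra- … -ir around the stem.
The other patterns: stems whose last vowel is 'a' add -ish; stems whose last vowel is 'o' or 'u' insert -ak- after the first vowel.
So somid → rasomidir.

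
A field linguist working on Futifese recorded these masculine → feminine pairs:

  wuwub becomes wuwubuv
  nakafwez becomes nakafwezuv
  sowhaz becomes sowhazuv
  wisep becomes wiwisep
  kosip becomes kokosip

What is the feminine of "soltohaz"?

soltohazuv

nakafwez and wisep both have last vowel 'e' yet inflect differently (nakafwezuv, wiwisep), so the last vowel is not what conditions the rule; the final letter is.
"soltohaz" ends in -z. The stems ending in -z (nakafwez → nakafwezuv, sowhaz → sowhazuv) add -uv.
The other pattern: stems ending in -p repeat the first consonant+vowel as a prefix.
So soltohaz → soltohazuv.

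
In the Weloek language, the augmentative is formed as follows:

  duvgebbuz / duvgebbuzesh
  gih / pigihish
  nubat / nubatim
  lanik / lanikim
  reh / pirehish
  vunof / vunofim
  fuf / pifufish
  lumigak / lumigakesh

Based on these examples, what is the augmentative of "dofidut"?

dofidutesh

fuf and vunof both end in -f yet inflect differently (pifufish, vunofim), so the final letter is not what conditions the rule; the number of vowels is.
"dofidut" has 3 vowels. The stems with 3 vowels (lumigak → lumigakesh, duvgebbuz → duvgebbuzesh) add -esh.
The other patterns: stems with 1 vowel add pi- … -ish around the stem; stems with 2 vowels add -im.
So dofidut → dofidutesh.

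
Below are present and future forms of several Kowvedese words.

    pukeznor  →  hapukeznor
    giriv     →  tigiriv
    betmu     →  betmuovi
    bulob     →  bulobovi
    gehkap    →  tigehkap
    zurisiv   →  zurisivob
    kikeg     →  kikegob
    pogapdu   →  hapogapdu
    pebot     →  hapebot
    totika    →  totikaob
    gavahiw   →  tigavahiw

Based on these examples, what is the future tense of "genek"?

betmu and pogapdu both end in -u yet inflect differently (betmuovi, hapogapdu), so the final letter is not what conditions the rule; the first letter is.
"genek" begins with g-. The stems beginning with g- (gavahiw → tigavahiw, gehkap → tigehkap, giriv → tigiriv) add the prefix ti-.
The other patterns: stems beginning with b- add -ovi; stems beginning with p- add the prefix ha-; stems beginning with k-, t- or z- add -ob.
So genek → tigenek.

tigenek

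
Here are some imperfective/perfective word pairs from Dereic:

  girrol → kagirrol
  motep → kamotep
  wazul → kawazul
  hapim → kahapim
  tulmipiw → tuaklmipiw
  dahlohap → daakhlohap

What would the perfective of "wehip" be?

motep and dahlohap both end in -p yet inflect differently (kamotep, daakhlohap), so the final letter is not what conditions the rule; the number of vowels is.
"wehip" has 2 vowels. The stems with 2 vowels (girrol → kagirrol, motep → kamotep, wazul → kawazul) add the prefix ka-.
The other pattern: stems with 3 vowels insert -ak- after the first vowel.
So wehip → kawehip.

kawehip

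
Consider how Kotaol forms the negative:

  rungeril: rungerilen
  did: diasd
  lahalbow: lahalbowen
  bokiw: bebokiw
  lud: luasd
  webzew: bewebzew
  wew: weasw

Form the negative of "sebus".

besebus

wew and bokiw both end in -w yet inflect differently (weasw, bebokiw), so the final letter is not what conditions the rule; the number of vowels is.
"sebus" has 2 vowels. The stems with 2 vowels (bokiw → bebokiw, webzew → bewebzew) add the prefix be-.
The other patterns: stems with 1 vowel insert -as- after the first vowel; stems with 3 vowels add -en.
So sebus → besebus.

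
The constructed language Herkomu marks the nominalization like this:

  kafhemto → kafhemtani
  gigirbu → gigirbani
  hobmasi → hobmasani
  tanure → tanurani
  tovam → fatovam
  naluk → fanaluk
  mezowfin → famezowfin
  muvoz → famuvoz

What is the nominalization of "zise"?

zisani

"zise" ends in a vowel. The stems ending in a vowel (kafhemto → kafhemtani, gigirbu → gigirbani, hobmasi → hobmasani) drop the final letter and add -ani.
The other pattern: stems ending in a consonant add the prefix fa-.
So zise → zisani.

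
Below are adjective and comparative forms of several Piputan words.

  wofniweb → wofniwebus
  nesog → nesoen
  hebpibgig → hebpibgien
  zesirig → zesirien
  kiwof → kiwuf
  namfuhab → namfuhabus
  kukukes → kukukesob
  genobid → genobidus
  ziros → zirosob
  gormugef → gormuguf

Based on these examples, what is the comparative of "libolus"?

nesog and ziros both have last vowel 'o' yet inflect differently (nesoen, zirosob), so the last vowel is not what conditions the rule; the final letter is.
"libolus" ends in -s. The stems ending in -s (kukukes → kukukesob, ziros → zirosob) add -ob.
The other patterns: stems ending in -g drop the final letter and add -en; stems ending in -f change the last vowel to 'u'; stems ending in -b or -d add -us.
So libolus → libolusob.

libolusob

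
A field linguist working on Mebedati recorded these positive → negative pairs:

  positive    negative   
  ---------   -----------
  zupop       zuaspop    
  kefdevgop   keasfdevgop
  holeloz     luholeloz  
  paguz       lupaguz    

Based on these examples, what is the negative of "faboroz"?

lufaboroz

zupop and holeloz both have last vowel 'o' yet inflect differently (zuaspop, luholeloz), so the last vowel is not what conditions the rule; the final letter is.
"faboroz" ends in -z. The stems ending in -z (holeloz → luholeloz, paguz → lupaguz) add the prefix lu-.
So faboroz → lufaboroz.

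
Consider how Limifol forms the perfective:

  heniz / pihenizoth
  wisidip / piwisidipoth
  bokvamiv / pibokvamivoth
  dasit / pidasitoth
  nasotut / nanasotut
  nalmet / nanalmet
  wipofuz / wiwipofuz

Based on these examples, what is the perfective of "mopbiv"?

dasit and nasotut both end in -t yet inflect differently (pidasitoth, nanasotut), so the final letter is not what conditions the rule; the last vowel is.
"mopbiv" has last vowel 'i'. The stems whose last vowel is 'i' (heniz → pihenizoth, wisidip → piwisidipoth, bokvamiv → pibokvamivoth) add pi- … -oth around the stem.
So mopbiv → pimopbivoth.

pimopbivoth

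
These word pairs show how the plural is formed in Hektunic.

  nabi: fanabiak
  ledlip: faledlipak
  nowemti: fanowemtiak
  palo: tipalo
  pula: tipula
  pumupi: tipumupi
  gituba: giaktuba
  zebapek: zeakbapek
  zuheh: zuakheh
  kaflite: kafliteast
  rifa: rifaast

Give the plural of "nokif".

fanokifak

nabi and pumupi both end in -i yet inflect differently (fanabiak, tipumupi), so the final letter is not what conditions the rule; the first letter is.
"nokif" begins with n-. The stems beginning with n- (nabi → fanabiak, nowemti → fanowemtiak) add fa- … -ak around the stem.
So nokif → fanokifak.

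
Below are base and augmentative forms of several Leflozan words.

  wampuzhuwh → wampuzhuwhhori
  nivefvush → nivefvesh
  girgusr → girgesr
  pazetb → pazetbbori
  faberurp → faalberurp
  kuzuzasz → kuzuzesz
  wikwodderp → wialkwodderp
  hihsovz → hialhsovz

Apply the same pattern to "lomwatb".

kuzuzasz and hihsovz both end in -z yet inflect differently (kuzuzesz, hialhsovz), so the final letter is not what conditions the rule; the second-to-last letter is.
"lomwatb" has second-to-last letter 't'. The one such stem in the data (pazetb → pazetbbori) doubles the final consonant and adds -ori (as does wampuzhuwh), so the same rule applies.
The other patterns: stems whose second-to-last letter is 's' change the last vowel to 'e'; stems whose second-to-last letter is 'r' or 'v' insert -al- after the first vowel.
So lomwatb → lomwatbbori.

lomwatbbori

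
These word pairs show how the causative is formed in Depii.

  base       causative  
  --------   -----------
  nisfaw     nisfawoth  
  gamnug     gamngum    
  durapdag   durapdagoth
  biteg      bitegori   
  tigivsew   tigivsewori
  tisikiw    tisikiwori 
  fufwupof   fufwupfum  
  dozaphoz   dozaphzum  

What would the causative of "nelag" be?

nelagoth

gamnug and durapdag both end in -g yet inflect differently (gamngum, durapdagoth), so the final letter is not what conditions the rule; the last vowel is.
"nelag" has last vowel 'a'. The stems whose last vowel is 'a' (durapdag → durapdagoth, nisfaw → nisfawoth) add -oth.
The other patterns: stems whose last vowel is 'o' or 'u' delete the last vowel and add -um; stems whose last vowel is 'e' or 'i' add -ori.
So nelag → nelagoth.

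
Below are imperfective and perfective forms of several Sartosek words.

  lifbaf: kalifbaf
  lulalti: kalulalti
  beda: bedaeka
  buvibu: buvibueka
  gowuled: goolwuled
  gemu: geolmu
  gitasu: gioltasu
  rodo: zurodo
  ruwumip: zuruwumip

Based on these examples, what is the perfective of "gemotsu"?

buvibu and gemu both end in -u yet inflect differently (buvibueka, geolmu), so the final letter is not what conditions the rule; the first letter is.
"gemotsu" begins with g-. The stems beginning with g- (gowuled → goolwuled, gemu → geolmu, gitasu → gioltasu) insert -ol- after the first vowel.
So gemotsu → geolmotsu.

geolmotsu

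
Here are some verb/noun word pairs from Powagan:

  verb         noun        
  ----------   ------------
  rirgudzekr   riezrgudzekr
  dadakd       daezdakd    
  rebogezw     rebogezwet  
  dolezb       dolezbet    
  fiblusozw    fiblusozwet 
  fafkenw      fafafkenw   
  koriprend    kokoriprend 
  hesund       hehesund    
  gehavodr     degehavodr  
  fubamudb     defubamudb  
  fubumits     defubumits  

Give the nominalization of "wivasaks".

rebogezw and fafkenw both end in -w yet inflect differently (rebogezwet, fafafkenw), so the final letter is not what conditions the rule; the second-to-last letter is.
"wivasaks" has second-to-last letter 'k'. The stems whose second-to-last letter is 'k' (rirgudzekr → riezrgudzekr, dadakd → daezdakd) insert -ez- after the first vowel.
So wivasaks → wiezvasaks.

wiezvasaks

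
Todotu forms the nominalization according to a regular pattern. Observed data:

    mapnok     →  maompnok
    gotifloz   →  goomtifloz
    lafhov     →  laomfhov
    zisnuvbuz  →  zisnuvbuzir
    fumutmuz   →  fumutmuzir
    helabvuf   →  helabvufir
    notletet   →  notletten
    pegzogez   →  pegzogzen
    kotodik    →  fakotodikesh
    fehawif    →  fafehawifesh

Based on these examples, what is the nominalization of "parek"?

gotifloz and zisnuvbuz both end in -z yet inflect differently (goomtifloz, zisnuvbuzir), so the final letter is not what conditions the rule; the last vowel is.
"parek" has last vowel 'e'. The stems whose last vowel is 'e' (notletet → notletten, pegzogez → pegzogzen) delete the last vowel and add -en.
So parek → parken.

parken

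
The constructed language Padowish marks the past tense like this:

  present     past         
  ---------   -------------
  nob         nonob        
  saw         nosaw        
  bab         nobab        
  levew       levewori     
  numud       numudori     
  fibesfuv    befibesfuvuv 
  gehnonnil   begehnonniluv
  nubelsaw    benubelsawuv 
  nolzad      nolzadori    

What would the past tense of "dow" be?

nodow

"dow" has 1 vowel. The stems with 1 vowel (saw → nosaw, bab → nobab, nob → nonob) add the prefix no-.
The other patterns: stems with 2 vowels add -ori; stems with 3 vowels add be- … -uv around the stem.
So dow → nodow.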